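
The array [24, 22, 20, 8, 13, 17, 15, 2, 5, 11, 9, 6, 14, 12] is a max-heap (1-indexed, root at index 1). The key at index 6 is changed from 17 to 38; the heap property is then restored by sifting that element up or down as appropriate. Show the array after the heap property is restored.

set index 6 from 17 to 38 → [24, 22, 20, 8, 13, 38, 15, 2, 5, 11, 9, 6, 14, 12]
38 > parent 20 at index 3, swap → [24, 22, 38, 8, 13, 20, 15, 2, 5, 11, 9, 6, 14, 12]
38 > parent 24 at index 1, swap → [38, 22, 24, 8, 13, 20, 15, 2, 5, 11, 9, 6, 14, 12]

[38, 22, 24, 8, 13, 20, 15, 2, 5, 11, 9, 6, 14, 12]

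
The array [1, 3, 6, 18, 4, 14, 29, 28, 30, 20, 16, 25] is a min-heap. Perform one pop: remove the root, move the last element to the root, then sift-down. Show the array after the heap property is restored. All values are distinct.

[3, 4, 6, 18, 16, 14, 29, 28, 30, 20, 25]

remove root 1; move last element 25 to root → [25, 3, 6, 18, 4, 14, 29, 28, 30, 20, 16]
25 vs smaller child 3 at index 1, swap → [3, 25, 6, 18, 4, 14, 29, 28, 30, 20, 16]
25 vs smaller child 4 at index 4, swap → [3, 4, 6, 18, 25, 14, 29, 28, 30, 20, 16]
25 vs smaller child 16 at index 10, swap → [3, 4, 6, 18, 16, 14, 29, 28, 30, 20, 25]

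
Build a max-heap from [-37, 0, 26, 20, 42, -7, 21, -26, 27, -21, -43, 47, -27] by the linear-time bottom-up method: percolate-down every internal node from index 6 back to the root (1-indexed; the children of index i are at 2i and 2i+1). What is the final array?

[47, 42, 26, 27, 0, -7, 21, -26, 20, -21, -43, -37, -27]

sift down from index 6:
  -7 vs larger child 47 at index 12, swap → [-37, 0, 26, 20, 42, 47, 21, -26, 27, -21, -43, -7, -27]
sift down from index 5: already satisfies heap property
sift down from index 4:
  20 vs larger child 27 at index 9, swap → [-37, 0, 26, 27, 42, 47, 21, -26, 20, -21, -43, -7, -27]
sift down from index 3:
  26 vs larger child 47 at index 6, swap → [-37, 0, 47, 27, 42, 26, 21, -26, 20, -21, -43, -7, -27]
sift down from index 2:
  0 vs larger child 42 at index 5, swap → [-37, 42, 47, 27, 0, 26, 21, -26, 20, -21, -43, -7, -27]
sift down from index 1:
  -37 vs larger child 47 at index 3, swap → [47, 42, -37, 27, 0, 26, 21, -26, 20, -21, -43, -7, -27]
  -37 vs larger child 26 at index 6, swap → [47, 42, 26, 27, 0, -37, 21, -26, 20, -21, -43, -7, -27]
  -37 vs larger child -7 at index 12, swap → [47, 42, 26, 27, 0, -7, 21, -26, 20, -21, -43, -37, -27]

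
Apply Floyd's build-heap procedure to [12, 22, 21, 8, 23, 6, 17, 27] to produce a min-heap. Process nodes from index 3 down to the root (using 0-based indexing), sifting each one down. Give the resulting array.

[6, 8, 12, 22, 23, 21, 17, 27]

sift down from index 3: already satisfies heap property
sift down from index 2:
  21 vs smaller child 6 at index 5, swap → [12, 22, 6, 8, 23, 21, 17, 27]
sift down from index 1:
  22 vs smaller child 8 at index 3, swap → [12, 8, 6, 22, 23, 21, 17, 27]
sift down from index 0:
  12 vs smaller child 6 at index 2, swap → [6, 8, 12, 22, 23, 21, 17, 27]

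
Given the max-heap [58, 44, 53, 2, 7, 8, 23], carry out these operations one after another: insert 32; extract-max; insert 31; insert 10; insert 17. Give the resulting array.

insert 32:
  append 32 at index 7 → [58, 44, 53, 2, 7, 8, 23, 32]
  32 > parent 2 at index 3, swap → [58, 44, 53, 32, 7, 8, 23, 2]
extract-max → returns 58:
  remove root 58; move last element 2 to root → [2, 44, 53, 32, 7, 8, 23]
  2 vs larger child 53 at index 2, swap → [53, 44, 2, 32, 7, 8, 23]
  2 vs larger child 23 at index 6, swap → [53, 44, 23, 32, 7, 8, 2]
insert 31:
  append 31 at index 7 → [53, 44, 23, 32, 7, 8, 2, 31] (no swap needed)
insert 10:
  append 10 at index 8 → [53, 44, 23, 32, 7, 8, 2, 31, 10] (no swap needed)
insert 17:
  append 17 at index 9 → [53, 44, 23, 32, 7, 8, 2, 31, 10, 17]
  17 > parent 7 at index 4, swap → [53, 44, 23, 32, 17, 8, 2, 31, 10, 7]

[53, 44, 23, 32, 17, 8, 2, 31, 10, 7]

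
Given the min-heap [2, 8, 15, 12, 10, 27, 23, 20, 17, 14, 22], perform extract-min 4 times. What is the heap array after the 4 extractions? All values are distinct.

[14, 17, 15, 20, 22, 27, 23]

extract-min #1 returns 2:
  remove root 2; move last element 22 to root → [22, 8, 15, 12, 10, 27, 23, 20, 17, 14]
  22 vs smaller child 8 at index 1, swap → [8, 22, 15, 12, 10, 27, 23, 20, 17, 14]
  22 vs smaller child 10 at index 4, swap → [8, 10, 15, 12, 22, 27, 23, 20, 17, 14]
  22 vs only child 14 at index 9, swap → [8, 10, 15, 12, 14, 27, 23, 20, 17, 22]
extract-min #2 returns 8:
  remove root 8; move last element 22 to root → [22, 10, 15, 12, 14, 27, 23, 20, 17]
  22 vs smaller child 10 at index 1, swap → [10, 22, 15, 12, 14, 27, 23, 20, 17]
  22 vs smaller child 12 at index 3, swap → [10, 12, 15, 22, 14, 27, 23, 20, 17]
  22 vs smaller child 17 at index 8, swap → [10, 12, 15, 17, 14, 27, 23, 20, 22]
extract-min #3 returns 10:
  remove root 10; move last element 22 to root → [22, 12, 15, 17, 14, 27, 23, 20]
  22 vs smaller child 12 at index 1, swap → [12, 22, 15, 17, 14, 27, 23, 20]
  22 vs smaller child 14 at index 4, swap → [12, 14, 15, 17, 22, 27, 23, 20]
extract-min #4 returns 12:
  remove root 12; move last element 20 to root → [20, 14, 15, 17, 22, 27, 23]
  20 vs smaller child 14 at index 1, swap → [14, 20, 15, 17, 22, 27, 23]
  20 vs smaller child 17 at index 3, swap → [14, 17, 15, 20, 22, 27, 23]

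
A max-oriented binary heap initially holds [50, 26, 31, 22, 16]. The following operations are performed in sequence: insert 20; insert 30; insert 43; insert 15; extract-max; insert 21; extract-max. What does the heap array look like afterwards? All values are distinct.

[31, 26, 30, 22, 16, 20, 21, 15]

insert 20:
  append 20 at index 5 → [50, 26, 31, 22, 16, 20] (no swap needed)
insert 30:
  append 30 at index 6 → [50, 26, 31, 22, 16, 20, 30] (no swap needed)
insert 43:
  append 43 at index 7 → [50, 26, 31, 22, 16, 20, 30, 43]
  43 > parent 22 at index 3, swap → [50, 26, 31, 43, 16, 20, 30, 22]
  43 > parent 26 at index 1, swap → [50, 43, 31, 26, 16, 20, 30, 22]
insert 15:
  append 15 at index 8 → [50, 43, 31, 26, 16, 20, 30, 22, 15] (no swap needed)
extract-max → returns 50:
  remove root 50; move last element 15 to root → [15, 43, 31, 26, 16, 20, 30, 22]
  15 vs larger child 43 at index 1, swap → [43, 15, 31, 26, 16, 20, 30, 22]
  15 vs larger child 26 at index 3, swap → [43, 26, 31, 15, 16, 20, 30, 22]
  15 vs only child 22 at index 7, swap → [43, 26, 31, 22, 16, 20, 30, 15]
insert 21:
  append 21 at index 8 → [43, 26, 31, 22, 16, 20, 30, 15, 21] (no swap needed)
extract-max → returns 43:
  remove root 43; move last element 21 to root → [21, 26, 31, 22, 16, 20, 30, 15]
  21 vs larger child 31 at index 2, swap → [31, 26, 21, 22, 16, 20, 30, 15]
  21 vs larger child 30 at index 6, swap → [31, 26, 30, 22, 16, 20, 21, 15]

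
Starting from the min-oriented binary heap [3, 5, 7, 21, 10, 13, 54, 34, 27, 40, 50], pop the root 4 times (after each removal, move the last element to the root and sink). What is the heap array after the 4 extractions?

[13, 21, 34, 27, 40, 50, 54]

extract-min #1 returns 3:
  remove root 3; move last element 50 to root → [50, 5, 7, 21, 10, 13, 54, 34, 27, 40]
  50 vs smaller child 5 at index 1, swap → [5, 50, 7, 21, 10, 13, 54, 34, 27, 40]
  50 vs smaller child 10 at index 4, swap → [5, 10, 7, 21, 50, 13, 54, 34, 27, 40]
  50 vs only child 40 at index 9, swap → [5, 10, 7, 21, 40, 13, 54, 34, 27, 50]
extract-min #2 returns 5:
  remove root 5; move last element 50 to root → [50, 10, 7, 21, 40, 13, 54, 34, 27]
  50 vs smaller child 7 at index 2, swap → [7, 10, 50, 21, 40, 13, 54, 34, 27]
  50 vs smaller child 13 at index 5, swap → [7, 10, 13, 21, 40, 50, 54, 34, 27]
extract-min #3 returns 7:
  remove root 7; move last element 27 to root → [27, 10, 13, 21, 40, 50, 54, 34]
  27 vs smaller child 10 at index 1, swap → [10, 27, 13, 21, 40, 50, 54, 34]
  27 vs smaller child 21 at index 3, swap → [10, 21, 13, 27, 40, 50, 54, 34]
extract-min #4 returns 10:
  remove root 10; move last element 34 to root → [34, 21, 13, 27, 40, 50, 54]
  34 vs smaller child 13 at index 2, swap → [13, 21, 34, 27, 40, 50, 54]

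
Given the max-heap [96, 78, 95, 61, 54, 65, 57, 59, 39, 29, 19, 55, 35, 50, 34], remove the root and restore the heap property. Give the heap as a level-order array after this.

[95, 78, 65, 61, 54, 55, 57, 59, 39, 29, 19, 34, 35, 50]

remove root 96; move last element 34 to root → [34, 78, 95, 61, 54, 65, 57, 59, 39, 29, 19, 55, 35, 50]
34 vs larger child 95 at index 2, swap → [95, 78, 34, 61, 54, 65, 57, 59, 39, 29, 19, 55, 35, 50]
34 vs larger child 65 at index 5, swap → [95, 78, 65, 61, 54, 34, 57, 59, 39, 29, 19, 55, 35, 50]
34 vs larger child 55 at index 11, swap → [95, 78, 65, 61, 54, 55, 57, 59, 39, 29, 19, 34, 35, 50]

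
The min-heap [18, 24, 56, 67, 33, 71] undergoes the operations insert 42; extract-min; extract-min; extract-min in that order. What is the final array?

insert 42:
  append 42 at index 6 → [18, 24, 56, 67, 33, 71, 42]
  42 < parent 56 at index 2, swap → [18, 24, 42, 67, 33, 71, 56]
extract-min → returns 18:
  remove root 18; move last element 56 to root → [56, 24, 42, 67, 33, 71]
  56 vs smaller child 24 at index 1, swap → [24, 56, 42, 67, 33, 71]
  56 vs smaller child 33 at index 4, swap → [24, 33, 42, 67, 56, 71]
extract-min → returns 24:
  remove root 24; move last element 71 to root → [71, 33, 42, 67, 56]
  71 vs smaller child 33 at index 1, swap → [33, 71, 42, 67, 56]
  71 vs smaller child 56 at index 4, swap → [33, 56, 42, 67, 71]
extract-min → returns 33:
  remove root 33; move last element 71 to root → [71, 56, 42, 67]
  71 vs smaller child 42 at index 2, swap → [42, 56, 71, 67]

[42, 56, 71, 67]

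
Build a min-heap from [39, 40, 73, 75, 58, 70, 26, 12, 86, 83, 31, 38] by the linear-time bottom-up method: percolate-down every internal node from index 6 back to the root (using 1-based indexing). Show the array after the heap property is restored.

sift down from index 6:
  70 vs only child 38 at index 12, swap → [39, 40, 73, 75, 58, 38, 26, 12, 86, 83, 31, 70]
sift down from index 5:
  58 vs smaller child 31 at index 11, swap → [39, 40, 73, 75, 31, 38, 26, 12, 86, 83, 58, 70]
sift down from index 4:
  75 vs smaller child 12 at index 8, swap → [39, 40, 73, 12, 31, 38, 26, 75, 86, 83, 58, 70]
sift down from index 3:
  73 vs smaller child 26 at index 7, swap → [39, 40, 26, 12, 31, 38, 73, 75, 86, 83, 58, 70]
sift down from index 2:
  40 vs smaller child 12 at index 4, swap → [39, 12, 26, 40, 31, 38, 73, 75, 86, 83, 58, 70]
sift down from index 1:
  39 vs smaller child 12 at index 2, swap → [12, 39, 26, 40, 31, 38, 73, 75, 86, 83, 58, 70]
  39 vs smaller child 31 at index 5, swap → [12, 31, 26, 40, 39, 38, 73, 75, 86, 83, 58, 70]

[12, 31, 26, 40, 39, 38, 73, 75, 86, 83, 58, 70]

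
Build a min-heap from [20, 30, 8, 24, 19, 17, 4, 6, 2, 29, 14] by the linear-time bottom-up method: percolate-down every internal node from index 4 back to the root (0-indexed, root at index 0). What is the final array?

sift down from index 4:
  19 vs smaller child 14 at index 10, swap → [20, 30, 8, 24, 14, 17, 4, 6, 2, 29, 19]
sift down from index 3:
  24 vs smaller child 2 at index 8, swap → [20, 30, 8, 2, 14, 17, 4, 6, 24, 29, 19]
sift down from index 2:
  8 vs smaller child 4 at index 6, swap → [20, 30, 4, 2, 14, 17, 8, 6, 24, 29, 19]
sift down from index 1:
  30 vs smaller child 2 at index 3, swap → [20, 2, 4, 30, 14, 17, 8, 6, 24, 29, 19]
  30 vs smaller child 6 at index 7, swap → [20, 2, 4, 6, 14, 17, 8, 30, 24, 29, 19]
sift down from index 0:
  20 vs smaller child 2 at index 1, swap → [2, 20, 4, 6, 14, 17, 8, 30, 24, 29, 19]
  20 vs smaller child 6 at index 3, swap → [2, 6, 4, 20, 14, 17, 8, 30, 24, 29, 19]

[2, 6, 4, 20, 14, 17, 8, 30, 24, 29, 19]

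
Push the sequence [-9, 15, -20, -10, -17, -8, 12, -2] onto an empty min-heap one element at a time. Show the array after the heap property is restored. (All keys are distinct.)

Insert -9:
  append -9 at index 0 → [-9] (no swap needed)
Insert 15:
  append 15 at index 1 → [-9, 15] (no swap needed)
Insert -20:
  append -20 at index 2 → [-9, 15, -20]
  -20 < parent -9 at index 0, swap → [-20, 15, -9]
Insert -10:
  append -10 at index 3 → [-20, 15, -9, -10]
  -10 < parent 15 at index 1, swap → [-20, -10, -9, 15]
Insert -17:
  append -17 at index 4 → [-20, -10, -9, 15, -17]
  -17 < parent -10 at index 1, swap → [-20, -17, -9, 15, -10]
Insert -8:
  append -8 at index 5 → [-20, -17, -9, 15, -10, -8] (no swap needed)
Insert 12:
  append 12 at index 6 → [-20, -17, -9, 15, -10, -8, 12] (no swap needed)
Insert -2:
  append -2 at index 7 → [-20, -17, -9, 15, -10, -8, 12, -2]
  -2 < parent 15 at index 3, swap → [-20, -17, -9, -2, -10, -8, 12, 15]

[-20, -17, -9, -2, -10, -8, 12, 15]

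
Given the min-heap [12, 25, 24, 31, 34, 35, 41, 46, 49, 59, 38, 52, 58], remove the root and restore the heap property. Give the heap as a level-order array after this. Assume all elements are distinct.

remove root 12; move last element 58 to root → [58, 25, 24, 31, 34, 35, 41, 46, 49, 59, 38, 52]
58 vs smaller child 24 at index 2, swap → [24, 25, 58, 31, 34, 35, 41, 46, 49, 59, 38, 52]
58 vs smaller child 35 at index 5, swap → [24, 25, 35, 31, 34, 58, 41, 46, 49, 59, 38, 52]
58 vs only child 52 at index 11, swap → [24, 25, 35, 31, 34, 52, 41, 46, 49, 59, 38, 58]

[24, 25, 35, 31, 34, 52, 41, 46, 49, 59, 38, 58]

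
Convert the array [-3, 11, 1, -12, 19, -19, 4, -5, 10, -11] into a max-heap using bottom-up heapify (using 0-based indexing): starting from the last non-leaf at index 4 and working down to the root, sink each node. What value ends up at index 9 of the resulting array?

sift down from index 4: already satisfies heap property
sift down from index 3:
  -12 vs larger child 10 at index 8, swap → [-3, 11, 1, 10, 19, -19, 4, -5, -12, -11]
sift down from index 2:
  1 vs larger child 4 at index 6, swap → [-3, 11, 4, 10, 19, -19, 1, -5, -12, -11]
sift down from index 1:
  11 vs larger child 19 at index 4, swap → [-3, 19, 4, 10, 11, -19, 1, -5, -12, -11]
sift down from index 0:
  -3 vs larger child 19 at index 1, swap → [19, -3, 4, 10, 11, -19, 1, -5, -12, -11]
  -3 vs larger child 11 at index 4, swap → [19, 11, 4, 10, -3, -19, 1, -5, -12, -11]
resulting array: [19, 11, 4, 10, -3, -19, 1, -5, -12, -11]

-11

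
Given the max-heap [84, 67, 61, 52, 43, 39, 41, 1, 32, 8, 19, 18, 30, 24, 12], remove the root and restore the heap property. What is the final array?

[67, 52, 61, 32, 43, 39, 41, 1, 12, 8, 19, 18, 30, 24]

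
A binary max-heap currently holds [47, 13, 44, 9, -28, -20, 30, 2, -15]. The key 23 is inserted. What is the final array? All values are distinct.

append 23 at index 9 → [47, 13, 44, 9, -28, -20, 30, 2, -15, 23]
23 > parent -28 at index 4, swap → [47, 13, 44, 9, 23, -20, 30, 2, -15, -28]
23 > parent 13 at index 1, swap → [47, 23, 44, 9, 13, -20, 30, 2, -15, -28]

[47, 23, 44, 9, 13, -20, 30, 2, -15, -28]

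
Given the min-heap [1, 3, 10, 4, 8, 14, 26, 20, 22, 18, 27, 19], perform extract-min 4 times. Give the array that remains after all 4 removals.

[10, 18, 14, 19, 27, 22, 26, 20]

extract-min #1 returns 1:
  remove root 1; move last element 19 to root → [19, 3, 10, 4, 8, 14, 26, 20, 22, 18, 27]
  19 vs smaller child 3 at index 1, swap → [3, 19, 10, 4, 8, 14, 26, 20, 22, 18, 27]
  19 vs smaller child 4 at index 3, swap → [3, 4, 10, 19, 8, 14, 26, 20, 22, 18, 27]
extract-min #2 returns 3:
  remove root 3; move last element 27 to root → [27, 4, 10, 19, 8, 14, 26, 20, 22, 18]
  27 vs smaller child 4 at index 1, swap → [4, 27, 10, 19, 8, 14, 26, 20, 22, 18]
  27 vs smaller child 8 at index 4, swap → [4, 8, 10, 19, 27, 14, 26, 20, 22, 18]
  27 vs only child 18 at index 9, swap → [4, 8, 10, 19, 18, 14, 26, 20, 22, 27]
extract-min #3 returns 4:
  remove root 4; move last element 27 to root → [27, 8, 10, 19, 18, 14, 26, 20, 22]
  27 vs smaller child 8 at index 1, swap → [8, 27, 10, 19, 18, 14, 26, 20, 22]
  27 vs smaller child 18 at index 4, swap → [8, 18, 10, 19, 27, 14, 26, 20, 22]
extract-min #4 returns 8:
  remove root 8; move last element 22 to root → [22, 18, 10, 19, 27, 14, 26, 20]
  22 vs smaller child 10 at index 2, swap → [10, 18, 22, 19, 27, 14, 26, 20]
  22 vs smaller child 14 at index 5, swap → [10, 18, 14, 19, 27, 22, 26, 20]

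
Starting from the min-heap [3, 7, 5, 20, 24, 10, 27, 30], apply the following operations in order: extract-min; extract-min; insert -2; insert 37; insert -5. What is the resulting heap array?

extract-min → returns 3:
  remove root 3; move last element 30 to root → [30, 7, 5, 20, 24, 10, 27]
  30 vs smaller child 5 at index 2, swap → [5, 7, 30, 20, 24, 10, 27]
  30 vs smaller child 10 at index 5, swap → [5, 7, 10, 20, 24, 30, 27]
extract-min → returns 5:
  remove root 5; move last element 27 to root → [27, 7, 10, 20, 24, 30]
  27 vs smaller child 7 at index 1, swap → [7, 27, 10, 20, 24, 30]
  27 vs smaller child 20 at index 3, swap → [7, 20, 10, 27, 24, 30]
insert -2:
  append -2 at index 6 → [7, 20, 10, 27, 24, 30, -2]
  -2 < parent 10 at index 2, swap → [7, 20, -2, 27, 24, 30, 10]
  -2 < parent 7 at index 0, swap → [-2, 20, 7, 27, 24, 30, 10]
insert 37:
  append 37 at index 7 → [-2, 20, 7, 27, 24, 30, 10, 37] (no swap needed)
insert -5:
  append -5 at index 8 → [-2, 20, 7, 27, 24, 30, 10, 37, -5]
  -5 < parent 27 at index 3, swap → [-2, 20, 7, -5, 24, 30, 10, 37, 27]
  -5 < parent 20 at index 1, swap → [-2, -5, 7, 20, 24, 30, 10, 37, 27]
  -5 < parent -2 at index 0, swap → [-5, -2, 7, 20, 24, 30, 10, 37, 27]

[-5, -2, 7, 20, 24, 30, 10, 37, 27]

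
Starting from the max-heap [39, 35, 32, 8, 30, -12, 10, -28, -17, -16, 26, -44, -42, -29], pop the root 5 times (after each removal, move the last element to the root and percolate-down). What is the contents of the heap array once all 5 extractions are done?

[10, 8, -12, -17, -16, -44, -42, -28, -29]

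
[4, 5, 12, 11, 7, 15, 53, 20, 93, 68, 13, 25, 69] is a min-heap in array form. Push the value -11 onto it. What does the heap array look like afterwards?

[-11, 5, 4, 11, 7, 15, 12, 20, 93, 68, 13, 25, 69, 53]

append -11 at index 13 → [4, 5, 12, 11, 7, 15, 53, 20, 93, 68, 13, 25, 69, -11]
-11 < parent 53 at index 6, swap → [4, 5, 12, 11, 7, 15, -11, 20, 93, 68, 13, 25, 69, 53]
-11 < parent 12 at index 2, swap → [4, 5, -11, 11, 7, 15, 12, 20, 93, 68, 13, 25, 69, 53]
-11 < parent 4 at index 0, swap → [-11, 5, 4, 11, 7, 15, 12, 20, 93, 68, 13, 25, 69, 53]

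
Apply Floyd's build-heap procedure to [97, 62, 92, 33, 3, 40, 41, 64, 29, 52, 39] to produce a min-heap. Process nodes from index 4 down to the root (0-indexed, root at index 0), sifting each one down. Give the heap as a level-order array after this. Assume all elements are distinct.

sift down from index 4: already satisfies heap property
sift down from index 3:
  33 vs smaller child 29 at index 8, swap → [97, 62, 92, 29, 3, 40, 41, 64, 33, 52, 39]
sift down from index 2:
  92 vs smaller child 40 at index 5, swap → [97, 62, 40, 29, 3, 92, 41, 64, 33, 52, 39]
sift down from index 1:
  62 vs smaller child 3 at index 4, swap → [97, 3, 40, 29, 62, 92, 41, 64, 33, 52, 39]
  62 vs smaller child 39 at index 10, swap → [97, 3, 40, 29, 39, 92, 41, 64, 33, 52, 62]
sift down from index 0:
  97 vs smaller child 3 at index 1, swap → [3, 97, 40, 29, 39, 92, 41, 64, 33, 52, 62]
  97 vs smaller child 29 at index 3, swap → [3, 29, 40, 97, 39, 92, 41, 64, 33, 52, 62]
  97 vs smaller child 33 at index 8, swap → [3, 29, 40, 33, 39, 92, 41, 64, 97, 52, 62]

[3, 29, 40, 33, 39, 92, 41, 64, 97, 52, 62]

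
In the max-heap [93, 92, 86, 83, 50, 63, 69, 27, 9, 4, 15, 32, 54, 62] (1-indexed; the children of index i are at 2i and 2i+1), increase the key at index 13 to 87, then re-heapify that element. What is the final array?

set index 13 from 54 to 87 → [93, 92, 86, 83, 50, 63, 69, 27, 9, 4, 15, 32, 87, 62]
87 > parent 63 at index 6, swap → [93, 92, 86, 83, 50, 87, 69, 27, 9, 4, 15, 32, 63, 62]
87 > parent 86 at index 3, swap → [93, 92, 87, 83, 50, 86, 69, 27, 9, 4, 15, 32, 63, 62]

[93, 92, 87, 83, 50, 86, 69, 27, 9, 4, 15, 32, 63, 62]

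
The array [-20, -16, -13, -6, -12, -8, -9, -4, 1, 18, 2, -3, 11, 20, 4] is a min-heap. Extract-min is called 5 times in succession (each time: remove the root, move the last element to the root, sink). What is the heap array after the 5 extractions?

[-8, -6, -3, -4, 2, 4, 20, 11, 1, 18]

extract-min #1 returns -20:
  remove root -20; move last element 4 to root → [4, -16, -13, -6, -12, -8, -9, -4, 1, 18, 2, -3, 11, 20]
  4 vs smaller child -16 at index 1, swap → [-16, 4, -13, -6, -12, -8, -9, -4, 1, 18, 2, -3, 11, 20]
  4 vs smaller child -12 at index 4, swap → [-16, -12, -13, -6, 4, -8, -9, -4, 1, 18, 2, -3, 11, 20]
  4 vs smaller child 2 at index 10, swap → [-16, -12, -13, -6, 2, -8, -9, -4, 1, 18, 4, -3, 11, 20]
extract-min #2 returns -16:
  remove root -16; move last element 20 to root → [20, -12, -13, -6, 2, -8, -9, -4, 1, 18, 4, -3, 11]
  20 vs smaller child -13 at index 2, swap → [-13, -12, 20, -6, 2, -8, -9, -4, 1, 18, 4, -3, 11]
  20 vs smaller child -9 at index 6, swap → [-13, -12, -9, -6, 2, -8, 20, -4, 1, 18, 4, -3, 11]
extract-min #3 returns -13:
  remove root -13; move last element 11 to root → [11, -12, -9, -6, 2, -8, 20, -4, 1, 18, 4, -3]
  11 vs smaller child -12 at index 1, swap → [-12, 11, -9, -6, 2, -8, 20, -4, 1, 18, 4, -3]
  11 vs smaller child -6 at index 3, swap → [-12, -6, -9, 11, 2, -8, 20, -4, 1, 18, 4, -3]
  11 vs smaller child -4 at index 7, swap → [-12, -6, -9, -4, 2, -8, 20, 11, 1, 18, 4, -3]
extract-min #4 returns -12:
  remove root -12; move last element -3 to root → [-3, -6, -9, -4, 2, -8, 20, 11, 1, 18, 4]
  -3 vs smaller child -9 at index 2, swap → [-9, -6, -3, -4, 2, -8, 20, 11, 1, 18, 4]
  -3 vs smaller child -8 at index 5, swap → [-9, -6, -8, -4, 2, -3, 20, 11, 1, 18, 4]
extract-min #5 returns -9:
  remove root -9; move last element 4 to root → [4, -6, -8, -4, 2, -3, 20, 11, 1, 18]
  4 vs smaller child -8 at index 2, swap → [-8, -6, 4, -4, 2, -3, 20, 11, 1, 18]
  4 vs smaller child -3 at index 5, swap → [-8, -6, -3, -4, 2, 4, 20, 11, 1, 18]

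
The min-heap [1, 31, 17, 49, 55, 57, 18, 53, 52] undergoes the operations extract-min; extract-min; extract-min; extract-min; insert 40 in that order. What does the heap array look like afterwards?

[40, 53, 49, 57, 55, 52]

extract-min → returns 1:
  remove root 1; move last element 52 to root → [52, 31, 17, 49, 55, 57, 18, 53]
  52 vs smaller child 17 at index 2, swap → [17, 31, 52, 49, 55, 57, 18, 53]
  52 vs smaller child 18 at index 6, swap → [17, 31, 18, 49, 55, 57, 52, 53]
extract-min → returns 17:
  remove root 17; move last element 53 to root → [53, 31, 18, 49, 55, 57, 52]
  53 vs smaller child 18 at index 2, swap → [18, 31, 53, 49, 55, 57, 52]
  53 vs smaller child 52 at index 6, swap → [18, 31, 52, 49, 55, 57, 53]
extract-min → returns 18:
  remove root 18; move last element 53 to root → [53, 31, 52, 49, 55, 57]
  53 vs smaller child 31 at index 1, swap → [31, 53, 52, 49, 55, 57]
  53 vs smaller child 49 at index 3, swap → [31, 49, 52, 53, 55, 57]
extract-min → returns 31:
  remove root 31; move last element 57 to root → [57, 49, 52, 53, 55]
  57 vs smaller child 49 at index 1, swap → [49, 57, 52, 53, 55]
  57 vs smaller child 53 at index 3, swap → [49, 53, 52, 57, 55]
insert 40:
  append 40 at index 5 → [49, 53, 52, 57, 55, 40]
  40 < parent 52 at index 2, swap → [49, 53, 40, 57, 55, 52]
  40 < parent 49 at index 0, swap → [40, 53, 49, 57, 55, 52]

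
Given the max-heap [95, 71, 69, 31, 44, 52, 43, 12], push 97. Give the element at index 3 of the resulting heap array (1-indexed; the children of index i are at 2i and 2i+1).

69

append 97 at index 9 → [95, 71, 69, 31, 44, 52, 43, 12, 97]
97 > parent 31 at index 4, swap → [95, 71, 69, 97, 44, 52, 43, 12, 31]
97 > parent 71 at index 2, swap → [95, 97, 69, 71, 44, 52, 43, 12, 31]
97 > parent 95 at index 1, swap → [97, 95, 69, 71, 44, 52, 43, 12, 31]
resulting array: [97, 95, 69, 71, 44, 52, 43, 12, 31]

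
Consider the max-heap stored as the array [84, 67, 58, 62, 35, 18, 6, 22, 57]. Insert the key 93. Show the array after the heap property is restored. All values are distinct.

append 93 at index 9 → [84, 67, 58, 62, 35, 18, 6, 22, 57, 93]
93 > parent 35 at index 4, swap → [84, 67, 58, 62, 93, 18, 6, 22, 57, 35]
93 > parent 67 at index 1, swap → [84, 93, 58, 62, 67, 18, 6, 22, 57, 35]
93 > parent 84 at index 0, swap → [93, 84, 58, 62, 67, 18, 6, 22, 57, 35]

[93, 84, 58, 62, 67, 18, 6, 22, 57, 35]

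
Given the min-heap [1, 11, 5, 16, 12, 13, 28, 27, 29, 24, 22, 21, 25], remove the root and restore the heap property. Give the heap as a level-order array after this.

[5, 11, 13, 16, 12, 21, 28, 27, 29, 24, 22, 25]

remove root 1; move last element 25 to root → [25, 11, 5, 16, 12, 13, 28, 27, 29, 24, 22, 21]
25 vs smaller child 5 at index 2, swap → [5, 11, 25, 16, 12, 13, 28, 27, 29, 24, 22, 21]
25 vs smaller child 13 at index 5, swap → [5, 11, 13, 16, 12, 25, 28, 27, 29, 24, 22, 21]
25 vs only child 21 at index 11, swap → [5, 11, 13, 16, 12, 21, 28, 27, 29, 24, 22, 25]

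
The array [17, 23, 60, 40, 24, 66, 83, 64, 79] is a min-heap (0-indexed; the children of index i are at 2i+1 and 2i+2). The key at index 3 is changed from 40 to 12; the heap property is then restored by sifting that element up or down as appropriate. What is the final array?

set index 3 from 40 to 12 → [17, 23, 60, 12, 24, 66, 83, 64, 79]
12 < parent 23 at index 1, swap → [17, 12, 60, 23, 24, 66, 83, 64, 79]
12 < parent 17 at index 0, swap → [12, 17, 60, 23, 24, 66, 83, 64, 79]

[12, 17, 60, 23, 24, 66, 83, 64, 79]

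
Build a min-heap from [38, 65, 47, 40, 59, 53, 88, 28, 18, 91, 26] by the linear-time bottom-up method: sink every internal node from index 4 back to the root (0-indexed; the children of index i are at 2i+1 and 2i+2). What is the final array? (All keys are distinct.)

[18, 26, 47, 28, 38, 53, 88, 65, 40, 91, 59]

sift down from index 4:
  59 vs smaller child 26 at index 10, swap → [38, 65, 47, 40, 26, 53, 88, 28, 18, 91, 59]
sift down from index 3:
  40 vs smaller child 18 at index 8, swap → [38, 65, 47, 18, 26, 53, 88, 28, 40, 91, 59]
sift down from index 2: already satisfies heap property
sift down from index 1:
  65 vs smaller child 18 at index 3, swap → [38, 18, 47, 65, 26, 53, 88, 28, 40, 91, 59]
  65 vs smaller child 28 at index 7, swap → [38, 18, 47, 28, 26, 53, 88, 65, 40, 91, 59]
sift down from index 0:
  38 vs smaller child 18 at index 1, swap → [18, 38, 47, 28, 26, 53, 88, 65, 40, 91, 59]
  38 vs smaller child 26 at index 4, swap → [18, 26, 47, 28, 38, 53, 88, 65, 40, 91, 59]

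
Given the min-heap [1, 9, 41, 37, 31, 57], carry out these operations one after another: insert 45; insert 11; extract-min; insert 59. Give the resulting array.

[9, 11, 41, 37, 31, 57, 45, 59]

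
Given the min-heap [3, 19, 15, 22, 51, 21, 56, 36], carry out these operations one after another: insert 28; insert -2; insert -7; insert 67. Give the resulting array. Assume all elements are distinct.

[-7, -2, 15, 22, 3, 21, 56, 36, 28, 51, 19, 67]

insert 28:
  append 28 at index 8 → [3, 19, 15, 22, 51, 21, 56, 36, 28] (no swap needed)
insert -2:
  append -2 at index 9 → [3, 19, 15, 22, 51, 21, 56, 36, 28, -2]
  -2 < parent 51 at index 4, swap → [3, 19, 15, 22, -2, 21, 56, 36, 28, 51]
  -2 < parent 19 at index 1, swap → [3, -2, 15, 22, 19, 21, 56, 36, 28, 51]
  -2 < parent 3 at index 0, swap → [-2, 3, 15, 22, 19, 21, 56, 36, 28, 51]
insert -7:
  append -7 at index 10 → [-2, 3, 15, 22, 19, 21, 56, 36, 28, 51, -7]
  -7 < parent 19 at index 4, swap → [-2, 3, 15, 22, -7, 21, 56, 36, 28, 51, 19]
  -7 < parent 3 at index 1, swap → [-2, -7, 15, 22, 3, 21, 56, 36, 28, 51, 19]
  -7 < parent -2 at index 0, swap → [-7, -2, 15, 22, 3, 21, 56, 36, 28, 51, 19]
insert 67:
  append 67 at index 11 → [-7, -2, 15, 22, 3, 21, 56, 36, 28, 51, 19, 67] (no swap needed)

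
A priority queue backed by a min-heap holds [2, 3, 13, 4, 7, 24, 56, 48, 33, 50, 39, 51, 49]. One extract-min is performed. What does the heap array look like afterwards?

remove root 2; move last element 49 to root → [49, 3, 13, 4, 7, 24, 56, 48, 33, 50, 39, 51]
49 vs smaller child 3 at index 1, swap → [3, 49, 13, 4, 7, 24, 56, 48, 33, 50, 39, 51]
49 vs smaller child 4 at index 3, swap → [3, 4, 13, 49, 7, 24, 56, 48, 33, 50, 39, 51]
49 vs smaller child 33 at index 8, swap → [3, 4, 13, 33, 7, 24, 56, 48, 49, 50, 39, 51]

[3, 4, 13, 33, 7, 24, 56, 48, 49, 50, 39, 51]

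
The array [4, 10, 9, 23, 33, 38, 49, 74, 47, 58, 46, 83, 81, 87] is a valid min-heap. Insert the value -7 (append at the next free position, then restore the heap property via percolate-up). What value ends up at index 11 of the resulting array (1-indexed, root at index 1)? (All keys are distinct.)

46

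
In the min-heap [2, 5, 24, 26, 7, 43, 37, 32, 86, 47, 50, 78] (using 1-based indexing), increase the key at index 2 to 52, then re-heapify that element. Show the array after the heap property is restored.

[2, 7, 24, 26, 47, 43, 37, 32, 86, 52, 50, 78]

set index 2 from 5 to 52 → [2, 52, 24, 26, 7, 43, 37, 32, 86, 47, 50, 78]
52 vs smaller child 7 at index 5, swap → [2, 7, 24, 26, 52, 43, 37, 32, 86, 47, 50, 78]
52 vs smaller child 47 at index 10, swap → [2, 7, 24, 26, 47, 43, 37, 32, 86, 52, 50, 78]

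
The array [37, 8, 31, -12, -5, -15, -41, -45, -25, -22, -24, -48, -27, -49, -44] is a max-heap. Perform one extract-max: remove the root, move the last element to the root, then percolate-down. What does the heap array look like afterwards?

remove root 37; move last element -44 to root → [-44, 8, 31, -12, -5, -15, -41, -45, -25, -22, -24, -48, -27, -49]
-44 vs larger child 31 at index 2, swap → [31, 8, -44, -12, -5, -15, -41, -45, -25, -22, -24, -48, -27, -49]
-44 vs larger child -15 at index 5, swap → [31, 8, -15, -12, -5, -44, -41, -45, -25, -22, -24, -48, -27, -49]
-44 vs larger child -27 at index 12, swap → [31, 8, -15, -12, -5, -27, -41, -45, -25, -22, -24, -48, -44, -49]

[31, 8, -15, -12, -5, -27, -41, -45, -25, -22, -24, -48, -44, -49]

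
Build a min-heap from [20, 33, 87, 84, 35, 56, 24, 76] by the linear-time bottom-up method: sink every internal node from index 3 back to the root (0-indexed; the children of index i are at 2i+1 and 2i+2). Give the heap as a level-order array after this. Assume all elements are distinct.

[20, 33, 24, 76, 35, 56, 87, 84]

sift down from index 3:
  84 vs only child 76 at index 7, swap → [20, 33, 87, 76, 35, 56, 24, 84]
sift down from index 2:
  87 vs smaller child 24 at index 6, swap → [20, 33, 24, 76, 35, 56, 87, 84]
sift down from index 1: already satisfies heap property
sift down from index 0: already satisfies heap property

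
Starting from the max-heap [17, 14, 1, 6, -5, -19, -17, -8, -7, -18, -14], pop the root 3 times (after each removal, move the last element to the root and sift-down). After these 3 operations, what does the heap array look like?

[1, -5, -14, -7, -18, -19, -17, -8]

extract-max #1 returns 17:
  remove root 17; move last element -14 to root → [-14, 14, 1, 6, -5, -19, -17, -8, -7, -18]
  -14 vs larger child 14 at index 1, swap → [14, -14, 1, 6, -5, -19, -17, -8, -7, -18]
  -14 vs larger child 6 at index 3, swap → [14, 6, 1, -14, -5, -19, -17, -8, -7, -18]
  -14 vs larger child -7 at index 8, swap → [14, 6, 1, -7, -5, -19, -17, -8, -14, -18]
extract-max #2 returns 14:
  remove root 14; move last element -18 to root → [-18, 6, 1, -7, -5, -19, -17, -8, -14]
  -18 vs larger child 6 at index 1, swap → [6, -18, 1, -7, -5, -19, -17, -8, -14]
  -18 vs larger child -5 at index 4, swap → [6, -5, 1, -7, -18, -19, -17, -8, -14]
extract-max #3 returns 6:
  remove root 6; move last element -14 to root → [-14, -5, 1, -7, -18, -19, -17, -8]
  -14 vs larger child 1 at index 2, swap → [1, -5, -14, -7, -18, -19, -17, -8]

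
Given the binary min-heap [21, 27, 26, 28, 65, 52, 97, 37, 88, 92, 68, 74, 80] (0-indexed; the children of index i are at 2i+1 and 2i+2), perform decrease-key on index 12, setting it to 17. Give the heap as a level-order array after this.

set index 12 from 80 to 17 → [21, 27, 26, 28, 65, 52, 97, 37, 88, 92, 68, 74, 17]
17 < parent 52 at index 5, swap → [21, 27, 26, 28, 65, 17, 97, 37, 88, 92, 68, 74, 52]
17 < parent 26 at index 2, swap → [21, 27, 17, 28, 65, 26, 97, 37, 88, 92, 68, 74, 52]
17 < parent 21 at index 0, swap → [17, 27, 21, 28, 65, 26, 97, 37, 88, 92, 68, 74, 52]

[17, 27, 21, 28, 65, 26, 97, 37, 88, 92, 68, 74, 52]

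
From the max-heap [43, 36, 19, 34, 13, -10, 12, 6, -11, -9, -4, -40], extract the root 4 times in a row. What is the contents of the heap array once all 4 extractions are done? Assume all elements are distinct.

[13, 6, 12, -11, -4, -10, -9, -40]

extract-max #1 returns 43:
  remove root 43; move last element -40 to root → [-40, 36, 19, 34, 13, -10, 12, 6, -11, -9, -4]
  -40 vs larger child 36 at index 1, swap → [36, -40, 19, 34, 13, -10, 12, 6, -11, -9, -4]
  -40 vs larger child 34 at index 3, swap → [36, 34, 19, -40, 13, -10, 12, 6, -11, -9, -4]
  -40 vs larger child 6 at index 7, swap → [36, 34, 19, 6, 13, -10, 12, -40, -11, -9, -4]
extract-max #2 returns 36:
  remove root 36; move last element -4 to root → [-4, 34, 19, 6, 13, -10, 12, -40, -11, -9]
  -4 vs larger child 34 at index 1, swap → [34, -4, 19, 6, 13, -10, 12, -40, -11, -9]
  -4 vs larger child 13 at index 4, swap → [34, 13, 19, 6, -4, -10, 12, -40, -11, -9]
extract-max #3 returns 34:
  remove root 34; move last element -9 to root → [-9, 13, 19, 6, -4, -10, 12, -40, -11]
  -9 vs larger child 19 at index 2, swap → [19, 13, -9, 6, -4, -10, 12, -40, -11]
  -9 vs larger child 12 at index 6, swap → [19, 13, 12, 6, -4, -10, -9, -40, -11]
extract-max #4 returns 19:
  remove root 19; move last element -11 to root → [-11, 13, 12, 6, -4, -10, -9, -40]
  -11 vs larger child 13 at index 1, swap → [13, -11, 12, 6, -4, -10, -9, -40]
  -11 vs larger child 6 at index 3, swap → [13, 6, 12, -11, -4, -10, -9, -40]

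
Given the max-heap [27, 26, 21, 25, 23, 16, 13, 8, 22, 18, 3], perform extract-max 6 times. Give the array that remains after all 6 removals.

extract-max #1 returns 27:
  remove root 27; move last element 3 to root → [3, 26, 21, 25, 23, 16, 13, 8, 22, 18]
  3 vs larger child 26 at index 1, swap → [26, 3, 21, 25, 23, 16, 13, 8, 22, 18]
  3 vs larger child 25 at index 3, swap → [26, 25, 21, 3, 23, 16, 13, 8, 22, 18]
  3 vs larger child 22 at index 8, swap → [26, 25, 21, 22, 23, 16, 13, 8, 3, 18]
extract-max #2 returns 26:
  remove root 26; move last element 18 to root → [18, 25, 21, 22, 23, 16, 13, 8, 3]
  18 vs larger child 25 at index 1, swap → [25, 18, 21, 22, 23, 16, 13, 8, 3]
  18 vs larger child 23 at index 4, swap → [25, 23, 21, 22, 18, 16, 13, 8, 3]
extract-max #3 returns 25:
  remove root 25; move last element 3 to root → [3, 23, 21, 22, 18, 16, 13, 8]
  3 vs larger child 23 at index 1, swap → [23, 3, 21, 22, 18, 16, 13, 8]
  3 vs larger child 22 at index 3, swap → [23, 22, 21, 3, 18, 16, 13, 8]
  3 vs only child 8 at index 7, swap → [23, 22, 21, 8, 18, 16, 13, 3]
extract-max #4 returns 23:
  remove root 23; move last element 3 to root → [3, 22, 21, 8, 18, 16, 13]
  3 vs larger child 22 at index 1, swap → [22, 3, 21, 8, 18, 16, 13]
  3 vs larger child 18 at index 4, swap → [22, 18, 21, 8, 3, 16, 13]
extract-max #5 returns 22:
  remove root 22; move last element 13 to root → [13, 18, 21, 8, 3, 16]
  13 vs larger child 21 at index 2, swap → [21, 18, 13, 8, 3, 16]
  13 vs only child 16 at index 5, swap → [21, 18, 16, 8, 3, 13]
extract-max #6 returns 21:
  remove root 21; move last element 13 to root → [13, 18, 16, 8, 3]
  13 vs larger child 18 at index 1, swap → [18, 13, 16, 8, 3]

[18, 13, 16, 8, 3]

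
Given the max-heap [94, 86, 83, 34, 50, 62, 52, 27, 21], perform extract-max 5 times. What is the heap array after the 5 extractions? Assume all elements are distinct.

extract-max #1 returns 94:
  remove root 94; move last element 21 to root → [21, 86, 83, 34, 50, 62, 52, 27]
  21 vs larger child 86 at index 1, swap → [86, 21, 83, 34, 50, 62, 52, 27]
  21 vs larger child 50 at index 4, swap → [86, 50, 83, 34, 21, 62, 52, 27]
extract-max #2 returns 86:
  remove root 86; move last element 27 to root → [27, 50, 83, 34, 21, 62, 52]
  27 vs larger child 83 at index 2, swap → [83, 50, 27, 34, 21, 62, 52]
  27 vs larger child 62 at index 5, swap → [83, 50, 62, 34, 21, 27, 52]
extract-max #3 returns 83:
  remove root 83; move last element 52 to root → [52, 50, 62, 34, 21, 27]
  52 vs larger child 62 at index 2, swap → [62, 50, 52, 34, 21, 27]
extract-max #4 returns 62:
  remove root 62; move last element 27 to root → [27, 50, 52, 34, 21]
  27 vs larger child 52 at index 2, swap → [52, 50, 27, 34, 21]
extract-max #5 returns 52:
  remove root 52; move last element 21 to root → [21, 50, 27, 34]
  21 vs larger child 50 at index 1, swap → [50, 21, 27, 34]
  21 vs only child 34 at index 3, swap → [50, 34, 27, 21]

[50, 34, 27, 21]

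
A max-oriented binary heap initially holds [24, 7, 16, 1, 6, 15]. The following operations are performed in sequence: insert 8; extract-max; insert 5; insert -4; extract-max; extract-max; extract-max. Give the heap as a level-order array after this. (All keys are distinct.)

insert 8:
  append 8 at index 6 → [24, 7, 16, 1, 6, 15, 8] (no swap needed)
extract-max → returns 24:
  remove root 24; move last element 8 to root → [8, 7, 16, 1, 6, 15]
  8 vs larger child 16 at index 2, swap → [16, 7, 8, 1, 6, 15]
  8 vs only child 15 at index 5, swap → [16, 7, 15, 1, 6, 8]
insert 5:
  append 5 at index 6 → [16, 7, 15, 1, 6, 8, 5] (no swap needed)
insert -4:
  append -4 at index 7 → [16, 7, 15, 1, 6, 8, 5, -4] (no swap needed)
extract-max → returns 16:
  remove root 16; move last element -4 to root → [-4, 7, 15, 1, 6, 8, 5]
  -4 vs larger child 15 at index 2, swap → [15, 7, -4, 1, 6, 8, 5]
  -4 vs larger child 8 at index 5, swap → [15, 7, 8, 1, 6, -4, 5]
extract-max → returns 15:
  remove root 15; move last element 5 to root → [5, 7, 8, 1, 6, -4]
  5 vs larger child 8 at index 2, swap → [8, 7, 5, 1, 6, -4]
extract-max → returns 8:
  remove root 8; move last element -4 to root → [-4, 7, 5, 1, 6]
  -4 vs larger child 7 at index 1, swap → [7, -4, 5, 1, 6]
  -4 vs larger child 6 at index 4, swap → [7, 6, 5, 1, -4]

[7, 6, 5, 1, -4]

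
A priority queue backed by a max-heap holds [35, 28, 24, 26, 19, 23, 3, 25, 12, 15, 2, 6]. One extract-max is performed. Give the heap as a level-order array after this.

remove root 35; move last element 6 to root → [6, 28, 24, 26, 19, 23, 3, 25, 12, 15, 2]
6 vs larger child 28 at index 1, swap → [28, 6, 24, 26, 19, 23, 3, 25, 12, 15, 2]
6 vs larger child 26 at index 3, swap → [28, 26, 24, 6, 19, 23, 3, 25, 12, 15, 2]
6 vs larger child 25 at index 7, swap → [28, 26, 24, 25, 19, 23, 3, 6, 12, 15, 2]

[28, 26, 24, 25, 19, 23, 3, 6, 12, 15, 2]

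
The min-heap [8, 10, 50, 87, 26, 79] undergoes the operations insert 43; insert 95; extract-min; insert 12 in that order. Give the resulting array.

[10, 12, 43, 26, 95, 79, 50, 87]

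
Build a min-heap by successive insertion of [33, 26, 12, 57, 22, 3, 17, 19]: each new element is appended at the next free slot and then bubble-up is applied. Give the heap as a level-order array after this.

Insert 33:
  append 33 at index 0 → [33] (no swap needed)
Insert 26:
  append 26 at index 1 → [33, 26]
  26 < parent 33 at index 0, swap → [26, 33]
Insert 12:
  append 12 at index 2 → [26, 33, 12]
  12 < parent 26 at index 0, swap → [12, 33, 26]
Insert 57:
  append 57 at index 3 → [12, 33, 26, 57] (no swap needed)
Insert 22:
  append 22 at index 4 → [12, 33, 26, 57, 22]
  22 < parent 33 at index 1, swap → [12, 22, 26, 57, 33]
Insert 3:
  append 3 at index 5 → [12, 22, 26, 57, 33, 3]
  3 < parent 26 at index 2, swap → [12, 22, 3, 57, 33, 26]
  3 < parent 12 at index 0, swap → [3, 22, 12, 57, 33, 26]
Insert 17:
  append 17 at index 6 → [3, 22, 12, 57, 33, 26, 17] (no swap needed)
Insert 19:
  append 19 at index 7 → [3, 22, 12, 57, 33, 26, 17, 19]
  19 < parent 57 at index 3, swap → [3, 22, 12, 19, 33, 26, 17, 57]
  19 < parent 22 at index 1, swap → [3, 19, 12, 22, 33, 26, 17, 57]

[3, 19, 12, 22, 33, 26, 17, 57]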